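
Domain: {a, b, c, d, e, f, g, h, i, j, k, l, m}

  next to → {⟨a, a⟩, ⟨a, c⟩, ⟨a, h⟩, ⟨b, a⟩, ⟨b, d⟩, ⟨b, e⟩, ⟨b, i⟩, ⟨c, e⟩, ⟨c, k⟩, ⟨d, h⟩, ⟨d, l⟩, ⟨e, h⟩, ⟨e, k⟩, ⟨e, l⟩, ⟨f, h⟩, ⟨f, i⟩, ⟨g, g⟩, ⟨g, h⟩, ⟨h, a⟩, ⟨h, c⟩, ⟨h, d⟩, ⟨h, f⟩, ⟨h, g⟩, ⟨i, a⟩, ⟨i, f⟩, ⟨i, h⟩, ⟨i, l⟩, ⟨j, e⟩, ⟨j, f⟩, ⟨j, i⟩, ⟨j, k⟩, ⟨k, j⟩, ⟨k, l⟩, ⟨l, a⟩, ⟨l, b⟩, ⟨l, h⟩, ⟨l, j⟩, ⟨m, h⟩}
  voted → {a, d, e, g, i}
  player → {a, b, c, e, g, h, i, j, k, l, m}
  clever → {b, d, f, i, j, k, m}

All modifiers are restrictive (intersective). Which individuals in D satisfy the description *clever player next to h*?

⟦next to h⟧ = {x : ⟨x, h⟩ ∈ ⟦next to⟧} = {a, d, e, f, g, i, l, m}
⟦player⟧ = {a, b, c, e, g, h, i, j, k, l, m}
… ∩ ⟦next to h⟧ = {a, b, c, e, g, h, i, j, k, l, m} ∩ {a, d, e, f, g, i, l, m} = {a, e, g, i, l, m}
… ∩ ⟦clever⟧ = {a, e, g, i, l, m} ∩ {b, d, f, i, j, k, m} = {i, m}
So ⟦clever player next to h⟧ = {i, m}.

{i, m}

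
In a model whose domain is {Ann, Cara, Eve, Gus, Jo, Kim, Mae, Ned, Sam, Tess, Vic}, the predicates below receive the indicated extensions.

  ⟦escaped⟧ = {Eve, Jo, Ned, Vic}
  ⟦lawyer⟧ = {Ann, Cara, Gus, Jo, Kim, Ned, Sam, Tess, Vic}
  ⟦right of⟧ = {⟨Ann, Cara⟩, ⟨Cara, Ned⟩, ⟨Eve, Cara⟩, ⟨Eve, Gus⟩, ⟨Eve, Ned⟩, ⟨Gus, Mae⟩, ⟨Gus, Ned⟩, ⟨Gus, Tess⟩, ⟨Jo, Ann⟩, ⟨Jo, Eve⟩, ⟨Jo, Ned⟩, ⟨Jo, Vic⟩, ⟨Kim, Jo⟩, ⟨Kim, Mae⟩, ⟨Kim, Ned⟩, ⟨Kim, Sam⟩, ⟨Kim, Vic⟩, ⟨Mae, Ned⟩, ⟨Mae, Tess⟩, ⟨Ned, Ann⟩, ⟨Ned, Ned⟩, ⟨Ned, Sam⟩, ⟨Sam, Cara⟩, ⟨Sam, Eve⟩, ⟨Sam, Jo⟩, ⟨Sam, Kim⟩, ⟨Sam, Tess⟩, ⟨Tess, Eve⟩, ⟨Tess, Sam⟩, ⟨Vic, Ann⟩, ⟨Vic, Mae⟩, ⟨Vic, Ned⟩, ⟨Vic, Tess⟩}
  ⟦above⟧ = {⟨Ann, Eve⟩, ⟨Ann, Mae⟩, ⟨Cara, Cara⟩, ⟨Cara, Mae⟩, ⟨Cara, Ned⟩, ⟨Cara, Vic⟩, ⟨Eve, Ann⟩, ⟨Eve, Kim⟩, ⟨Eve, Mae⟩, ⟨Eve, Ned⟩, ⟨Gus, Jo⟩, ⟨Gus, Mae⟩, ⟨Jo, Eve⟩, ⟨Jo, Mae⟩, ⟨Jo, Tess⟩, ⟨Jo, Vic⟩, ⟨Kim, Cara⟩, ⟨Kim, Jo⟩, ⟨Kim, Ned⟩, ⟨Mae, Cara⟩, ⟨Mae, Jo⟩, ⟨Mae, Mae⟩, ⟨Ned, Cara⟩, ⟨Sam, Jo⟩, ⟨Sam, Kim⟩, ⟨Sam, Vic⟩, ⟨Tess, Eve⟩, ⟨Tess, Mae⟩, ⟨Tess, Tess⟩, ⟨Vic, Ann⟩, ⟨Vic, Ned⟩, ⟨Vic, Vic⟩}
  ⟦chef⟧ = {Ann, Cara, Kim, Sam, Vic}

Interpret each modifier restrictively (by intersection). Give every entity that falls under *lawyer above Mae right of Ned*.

{Cara, Gus, Jo}

⟦above Mae⟧ = {x : ⟨x, Mae⟩ ∈ ⟦above⟧} = {Ann, Cara, Eve, Gus, Jo, Mae, Tess}
⟦right of Ned⟧ = {x : ⟨x, Ned⟩ ∈ ⟦right of⟧} = {Cara, Eve, Gus, Jo, Kim, Mae, Ned, Vic}
⟦lawyer⟧ = {Ann, Cara, Gus, Jo, Kim, Ned, Sam, Tess, Vic}
… ∩ ⟦above Mae⟧ = {Ann, Cara, Gus, Jo, Kim, Ned, Sam, Tess, Vic} ∩ {Ann, Cara, Eve, Gus, Jo, Mae, Tess} = {Ann, Cara, Gus, Jo, Tess}
… ∩ ⟦right of Ned⟧ = {Ann, Cara, Gus, Jo, Tess} ∩ {Cara, Eve, Gus, Jo, Kim, Mae, Ned, Vic} = {Cara, Gus, Jo}
So ⟦lawyer above Mae right of Ned⟧ = {Cara, Gus, Jo}.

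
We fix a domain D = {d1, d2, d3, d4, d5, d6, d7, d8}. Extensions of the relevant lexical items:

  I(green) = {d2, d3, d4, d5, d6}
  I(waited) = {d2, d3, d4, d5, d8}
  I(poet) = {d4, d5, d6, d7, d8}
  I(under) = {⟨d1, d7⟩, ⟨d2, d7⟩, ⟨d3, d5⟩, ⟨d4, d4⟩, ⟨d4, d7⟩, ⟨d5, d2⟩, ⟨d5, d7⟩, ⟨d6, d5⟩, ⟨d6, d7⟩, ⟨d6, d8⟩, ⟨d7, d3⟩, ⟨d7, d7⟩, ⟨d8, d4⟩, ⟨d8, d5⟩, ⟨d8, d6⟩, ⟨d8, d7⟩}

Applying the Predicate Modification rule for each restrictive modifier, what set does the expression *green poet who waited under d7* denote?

{d4, d5}

⟦who waited⟧ = ⟦waited⟧ = {d2, d3, d4, d5, d8}
⟦under d7⟧ = {x : ⟨x, d7⟩ ∈ ⟦under⟧} = {d1, d2, d4, d5, d6, d7, d8}
⟦poet⟧ = {d4, d5, d6, d7, d8}
… ∩ ⟦who waited⟧ = {d4, d5, d6, d7, d8} ∩ {d2, d3, d4, d5, d8} = {d4, d5, d8}
… ∩ ⟦under d7⟧ = {d4, d5, d8} ∩ {d1, d2, d4, d5, d6, d7, d8} = {d4, d5, d8}
… ∩ ⟦green⟧ = {d4, d5, d8} ∩ {d2, d3, d4, d5, d6} = {d4, d5}
So ⟦green poet who waited under d7⟧ = {d4, d5}.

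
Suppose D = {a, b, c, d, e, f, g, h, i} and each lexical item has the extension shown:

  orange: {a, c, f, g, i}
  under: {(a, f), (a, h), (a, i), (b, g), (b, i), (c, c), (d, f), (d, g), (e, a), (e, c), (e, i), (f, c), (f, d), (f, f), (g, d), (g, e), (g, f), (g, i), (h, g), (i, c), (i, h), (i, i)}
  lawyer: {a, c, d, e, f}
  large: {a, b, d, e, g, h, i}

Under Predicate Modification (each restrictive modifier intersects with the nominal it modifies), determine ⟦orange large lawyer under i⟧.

{a}

⟦under i⟧ = {x : ⟨x, i⟩ ∈ ⟦under⟧} = {a, b, e, g, i}
⟦lawyer⟧ = {a, c, d, e, f}
… ∩ ⟦under i⟧ = {a, c, d, e, f} ∩ {a, b, e, g, i} = {a, e}
… ∩ ⟦orange⟧ = {a, e} ∩ {a, c, f, g, i} = {a}
… ∩ ⟦large⟧ = {a} ∩ {a, b, d, e, g, h, i} = {a}
So ⟦orange large lawyer under i⟧ = {a}.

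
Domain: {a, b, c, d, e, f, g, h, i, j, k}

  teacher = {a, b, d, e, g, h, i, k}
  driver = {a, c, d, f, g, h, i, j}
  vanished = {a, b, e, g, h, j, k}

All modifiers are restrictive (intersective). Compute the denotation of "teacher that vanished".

{a, b, e, g, h, k}

⟦that vanished⟧ = ⟦vanished⟧ = {a, b, e, g, h, j, k}
⟦teacher⟧ = {a, b, d, e, g, h, i, k}
… ∩ ⟦that vanished⟧ = {a, b, d, e, g, h, i, k} ∩ {a, b, e, g, h, j, k} = {a, b, e, g, h, k}
So ⟦teacher that vanished⟧ = {a, b, e, g, h, k}.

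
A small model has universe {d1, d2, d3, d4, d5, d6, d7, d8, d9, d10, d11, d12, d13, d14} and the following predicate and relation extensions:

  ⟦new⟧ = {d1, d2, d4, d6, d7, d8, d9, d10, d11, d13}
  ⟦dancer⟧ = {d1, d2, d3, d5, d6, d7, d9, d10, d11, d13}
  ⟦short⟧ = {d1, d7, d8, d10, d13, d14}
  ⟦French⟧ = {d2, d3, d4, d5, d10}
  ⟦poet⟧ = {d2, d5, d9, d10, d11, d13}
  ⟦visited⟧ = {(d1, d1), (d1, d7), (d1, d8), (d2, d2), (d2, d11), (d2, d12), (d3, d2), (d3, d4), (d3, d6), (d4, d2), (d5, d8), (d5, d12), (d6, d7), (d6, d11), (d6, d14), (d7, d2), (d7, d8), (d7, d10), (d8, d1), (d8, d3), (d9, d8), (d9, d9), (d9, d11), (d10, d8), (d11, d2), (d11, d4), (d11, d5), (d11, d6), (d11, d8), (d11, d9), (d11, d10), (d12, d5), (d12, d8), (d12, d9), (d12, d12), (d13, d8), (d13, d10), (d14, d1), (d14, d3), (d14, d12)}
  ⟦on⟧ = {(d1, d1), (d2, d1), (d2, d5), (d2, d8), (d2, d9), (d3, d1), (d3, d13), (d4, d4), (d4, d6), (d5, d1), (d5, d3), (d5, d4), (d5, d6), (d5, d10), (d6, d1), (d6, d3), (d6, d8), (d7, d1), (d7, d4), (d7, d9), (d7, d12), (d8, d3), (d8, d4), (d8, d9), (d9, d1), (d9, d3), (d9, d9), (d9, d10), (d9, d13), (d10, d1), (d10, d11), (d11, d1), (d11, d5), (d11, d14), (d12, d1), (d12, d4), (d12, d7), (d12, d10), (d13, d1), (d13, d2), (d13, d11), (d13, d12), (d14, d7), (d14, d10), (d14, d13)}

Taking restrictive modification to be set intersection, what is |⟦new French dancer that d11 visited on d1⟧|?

2

⟦that d11 visited⟧ = {x : ⟨d11, x⟩ ∈ ⟦visited⟧} = {d2, d4, d5, d6, d8, d9, d10}
⟦on d1⟧ = {x : ⟨x, d1⟩ ∈ ⟦on⟧} = {d1, d2, d3, d5, d6, d7, d9, d10, d11, d12, d13}
⟦dancer⟧ = {d1, d2, d3, d5, d6, d7, d9, d10, d11, d13}
… ∩ ⟦that d11 visited⟧ = {d1, d2, d3, d5, d6, d7, d9, d10, d11, d13} ∩ {d2, d4, d5, d6, d8, d9, d10} = {d2, d5, d6, d9, d10}
… ∩ ⟦on d1⟧ = {d2, d5, d6, d9, d10} ∩ {d1, d2, d3, d5, d6, d7, d9, d10, d11, d12, d13} = {d2, d5, d6, d9, d10}
… ∩ ⟦new⟧ = {d2, d5, d6, d9, d10} ∩ {d1, d2, d4, d6, d7, d8, d9, d10, d11, d13} = {d2, d6, d9, d10}
… ∩ ⟦French⟧ = {d2, d6, d9, d10} ∩ {d2, d3, d4, d5, d10} = {d2, d10}
⟦new French dancer that d11 visited on d1⟧ = {d2, d10}, so the cardinality is 2.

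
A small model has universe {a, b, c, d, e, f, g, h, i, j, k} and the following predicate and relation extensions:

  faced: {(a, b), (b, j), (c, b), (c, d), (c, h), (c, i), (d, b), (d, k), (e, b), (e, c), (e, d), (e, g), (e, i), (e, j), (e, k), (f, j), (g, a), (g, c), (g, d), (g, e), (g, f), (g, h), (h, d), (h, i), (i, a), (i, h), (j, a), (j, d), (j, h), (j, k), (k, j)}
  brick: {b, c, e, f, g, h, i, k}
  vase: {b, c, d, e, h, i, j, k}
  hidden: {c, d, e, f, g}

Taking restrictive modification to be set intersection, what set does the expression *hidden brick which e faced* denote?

{c, g}

⟦which e faced⟧ = {x : ⟨e, x⟩ ∈ ⟦faced⟧} = {b, c, d, g, i, j, k}
⟦brick⟧ = {b, c, e, f, g, h, i, k}
… ∩ ⟦which e faced⟧ = {b, c, e, f, g, h, i, k} ∩ {b, c, d, g, i, j, k} = {b, c, g, i, k}
… ∩ ⟦hidden⟧ = {b, c, g, i, k} ∩ {c, d, e, f, g} = {c, g}
So ⟦hidden brick which e faced⟧ = {c, g}.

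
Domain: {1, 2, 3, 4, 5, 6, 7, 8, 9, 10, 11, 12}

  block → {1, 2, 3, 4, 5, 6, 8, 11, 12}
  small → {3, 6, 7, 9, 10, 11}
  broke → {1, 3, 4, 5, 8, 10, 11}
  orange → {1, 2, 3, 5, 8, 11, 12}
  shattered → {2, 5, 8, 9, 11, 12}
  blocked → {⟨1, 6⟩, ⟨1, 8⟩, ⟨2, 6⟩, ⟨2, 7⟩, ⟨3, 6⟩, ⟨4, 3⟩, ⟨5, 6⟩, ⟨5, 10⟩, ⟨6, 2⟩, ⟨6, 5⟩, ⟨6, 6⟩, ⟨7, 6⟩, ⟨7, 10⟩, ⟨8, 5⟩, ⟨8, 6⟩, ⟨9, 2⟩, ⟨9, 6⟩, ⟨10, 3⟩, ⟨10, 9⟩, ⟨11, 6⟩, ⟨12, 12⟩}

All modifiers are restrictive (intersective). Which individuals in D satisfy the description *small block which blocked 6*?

{3, 6, 11}

⟦which blocked 6⟧ = {x : ⟨x, 6⟩ ∈ ⟦blocked⟧} = {1, 2, 3, 5, 6, 7, 8, 9, 11}
⟦block⟧ = {1, 2, 3, 4, 5, 6, 8, 11, 12}
… ∩ ⟦which blocked 6⟧ = {1, 2, 3, 4, 5, 6, 8, 11, 12} ∩ {1, 2, 3, 5, 6, 7, 8, 9, 11} = {1, 2, 3, 5, 6, 8, 11}
… ∩ ⟦small⟧ = {1, 2, 3, 5, 6, 8, 11} ∩ {3, 6, 7, 9, 10, 11} = {3, 6, 11}
So ⟦small block which blocked 6⟧ = {3, 6, 11}.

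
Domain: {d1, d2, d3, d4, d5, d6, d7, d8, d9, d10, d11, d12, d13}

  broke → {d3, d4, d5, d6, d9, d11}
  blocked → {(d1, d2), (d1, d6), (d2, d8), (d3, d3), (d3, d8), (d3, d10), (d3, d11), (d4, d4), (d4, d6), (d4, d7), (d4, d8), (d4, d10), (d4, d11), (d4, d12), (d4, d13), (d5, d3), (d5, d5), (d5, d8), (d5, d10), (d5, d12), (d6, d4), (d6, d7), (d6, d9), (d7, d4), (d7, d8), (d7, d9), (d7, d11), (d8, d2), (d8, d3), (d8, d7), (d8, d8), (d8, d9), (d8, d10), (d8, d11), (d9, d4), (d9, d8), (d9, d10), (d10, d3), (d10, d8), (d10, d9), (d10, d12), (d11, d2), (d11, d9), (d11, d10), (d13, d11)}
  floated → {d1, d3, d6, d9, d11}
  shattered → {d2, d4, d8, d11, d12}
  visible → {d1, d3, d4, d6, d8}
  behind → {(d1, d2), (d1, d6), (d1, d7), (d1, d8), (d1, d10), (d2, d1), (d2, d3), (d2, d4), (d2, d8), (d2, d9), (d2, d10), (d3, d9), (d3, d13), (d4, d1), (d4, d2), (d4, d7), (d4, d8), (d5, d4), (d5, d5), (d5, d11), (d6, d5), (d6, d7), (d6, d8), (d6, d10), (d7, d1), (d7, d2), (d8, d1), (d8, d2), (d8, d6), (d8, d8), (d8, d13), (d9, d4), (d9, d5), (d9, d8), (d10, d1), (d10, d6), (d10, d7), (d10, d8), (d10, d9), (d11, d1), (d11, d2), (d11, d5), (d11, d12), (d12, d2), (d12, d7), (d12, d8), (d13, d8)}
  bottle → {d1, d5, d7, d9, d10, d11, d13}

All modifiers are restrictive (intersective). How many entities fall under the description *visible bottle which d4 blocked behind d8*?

0

⟦which d4 blocked⟧ = {x : ⟨d4, x⟩ ∈ ⟦blocked⟧} = {d4, d6, d7, d8, d10, d11, d12, d13}
⟦behind d8⟧ = {x : ⟨x, d8⟩ ∈ ⟦behind⟧} = {d1, d2, d4, d6, d8, d9, d10, d12, d13}
⟦bottle⟧ = {d1, d5, d7, d9, d10, d11, d13}
… ∩ ⟦which d4 blocked⟧ = {d1, d5, d7, d9, d10, d11, d13} ∩ {d4, d6, d7, d8, d10, d11, d12, d13} = {d7, d10, d11, d13}
… ∩ ⟦behind d8⟧ = {d7, d10, d11, d13} ∩ {d1, d2, d4, d6, d8, d9, d10, d12, d13} = {d10, d13}
… ∩ ⟦visible⟧ = {d10, d13} ∩ {d1, d3, d4, d6, d8} = ∅
⟦visible bottle which d4 blocked behind d8⟧ = ∅, so the cardinality is 0.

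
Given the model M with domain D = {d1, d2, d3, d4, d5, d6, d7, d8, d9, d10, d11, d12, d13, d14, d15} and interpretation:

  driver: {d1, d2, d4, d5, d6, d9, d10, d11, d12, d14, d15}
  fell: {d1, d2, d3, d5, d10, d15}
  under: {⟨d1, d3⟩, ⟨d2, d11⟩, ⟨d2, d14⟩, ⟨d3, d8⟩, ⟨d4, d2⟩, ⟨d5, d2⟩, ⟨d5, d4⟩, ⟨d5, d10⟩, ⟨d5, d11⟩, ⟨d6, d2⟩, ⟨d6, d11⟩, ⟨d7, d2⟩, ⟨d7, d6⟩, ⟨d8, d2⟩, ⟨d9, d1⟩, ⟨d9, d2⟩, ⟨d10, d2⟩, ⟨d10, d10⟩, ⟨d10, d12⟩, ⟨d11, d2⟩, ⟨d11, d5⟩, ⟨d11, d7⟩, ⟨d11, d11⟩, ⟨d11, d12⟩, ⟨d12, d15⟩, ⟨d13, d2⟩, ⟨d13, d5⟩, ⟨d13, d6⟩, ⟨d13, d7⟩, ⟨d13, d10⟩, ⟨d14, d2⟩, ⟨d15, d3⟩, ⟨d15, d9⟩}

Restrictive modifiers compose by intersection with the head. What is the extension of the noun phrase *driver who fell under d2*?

⟦who fell⟧ = ⟦fell⟧ = {d1, d2, d3, d5, d10, d15}
⟦under d2⟧ = {x : ⟨x, d2⟩ ∈ ⟦under⟧} = {d4, d5, d6, d7, d8, d9, d10, d11, d13, d14}
⟦driver⟧ = {d1, d2, d4, d5, d6, d9, d10, d11, d12, d14, d15}
… ∩ ⟦who fell⟧ = {d1, d2, d4, d5, d6, d9, d10, d11, d12, d14, d15} ∩ {d1, d2, d3, d5, d10, d15} = {d1, d2, d5, d10, d15}
… ∩ ⟦under d2⟧ = {d1, d2, d5, d10, d15} ∩ {d4, d5, d6, d7, d8, d9, d10, d11, d13, d14} = {d5, d10}
So ⟦driver who fell under d2⟧ = {d5, d10}.

{d5, d10}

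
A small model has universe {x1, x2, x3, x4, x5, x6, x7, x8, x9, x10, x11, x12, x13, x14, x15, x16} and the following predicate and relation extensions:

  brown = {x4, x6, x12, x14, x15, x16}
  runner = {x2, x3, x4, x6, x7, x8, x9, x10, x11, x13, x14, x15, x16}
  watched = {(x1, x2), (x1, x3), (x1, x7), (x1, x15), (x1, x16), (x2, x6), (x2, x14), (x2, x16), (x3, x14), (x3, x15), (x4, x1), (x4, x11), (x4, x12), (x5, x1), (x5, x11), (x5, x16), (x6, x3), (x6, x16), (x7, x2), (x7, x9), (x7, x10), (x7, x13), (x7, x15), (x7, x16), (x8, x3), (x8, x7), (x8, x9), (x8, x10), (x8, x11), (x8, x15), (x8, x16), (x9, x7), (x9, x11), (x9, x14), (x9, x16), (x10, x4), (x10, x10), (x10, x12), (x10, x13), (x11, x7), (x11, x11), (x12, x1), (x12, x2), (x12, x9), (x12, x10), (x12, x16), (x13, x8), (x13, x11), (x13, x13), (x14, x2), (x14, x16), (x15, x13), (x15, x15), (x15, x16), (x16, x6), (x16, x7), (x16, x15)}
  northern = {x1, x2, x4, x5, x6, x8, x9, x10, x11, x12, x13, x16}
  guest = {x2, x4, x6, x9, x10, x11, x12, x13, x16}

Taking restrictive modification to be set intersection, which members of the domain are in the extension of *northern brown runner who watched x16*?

⟦who watched x16⟧ = {x : ⟨x, x16⟩ ∈ ⟦watched⟧} = {x1, x2, x5, x6, x7, x8, x9, x12, x14, x15}
⟦runner⟧ = {x2, x3, x4, x6, x7, x8, x9, x10, x11, x13, x14, x15, x16}
… ∩ ⟦who watched x16⟧ = {x2, x3, x4, x6, x7, x8, x9, x10, x11, x13, x14, x15, x16} ∩ {x1, x2, x5, x6, x7, x8, x9, x12, x14, x15} = {x2, x6, x7, x8, x9, x14, x15}
… ∩ ⟦northern⟧ = {x2, x6, x7, x8, x9, x14, x15} ∩ {x1, x2, x4, x5, x6, x8, x9, x10, x11, x12, x13, x16} = {x2, x6, x8, x9}
… ∩ ⟦brown⟧ = {x2, x6, x8, x9} ∩ {x4, x6, x12, x14, x15, x16} = {x6}
So ⟦northern brown runner who watched x16⟧ = {x6}.

{x6}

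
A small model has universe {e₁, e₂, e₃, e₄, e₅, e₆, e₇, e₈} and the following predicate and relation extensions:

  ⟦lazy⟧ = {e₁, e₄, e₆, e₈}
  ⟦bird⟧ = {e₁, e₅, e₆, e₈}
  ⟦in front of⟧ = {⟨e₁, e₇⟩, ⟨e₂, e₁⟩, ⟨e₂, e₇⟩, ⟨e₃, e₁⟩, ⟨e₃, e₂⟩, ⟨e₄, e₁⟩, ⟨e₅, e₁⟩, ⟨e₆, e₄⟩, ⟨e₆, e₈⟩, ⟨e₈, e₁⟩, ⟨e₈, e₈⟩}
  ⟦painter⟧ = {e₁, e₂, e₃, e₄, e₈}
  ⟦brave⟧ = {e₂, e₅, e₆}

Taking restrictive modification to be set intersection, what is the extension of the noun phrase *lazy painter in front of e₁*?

⟦in front of e₁⟧ = {x : ⟨x, e₁⟩ ∈ ⟦in front of⟧} = {e₂, e₃, e₄, e₅, e₈}
⟦painter⟧ = {e₁, e₂, e₃, e₄, e₈}
… ∩ ⟦in front of e₁⟧ = {e₁, e₂, e₃, e₄, e₈} ∩ {e₂, e₃, e₄, e₅, e₈} = {e₂, e₃, e₄, e₈}
… ∩ ⟦lazy⟧ = {e₂, e₃, e₄, e₈} ∩ {e₁, e₄, e₆, e₈} = {e₄, e₈}
So ⟦lazy painter in front of e₁⟧ = {e₄, e₈}.

{e₄, e₈}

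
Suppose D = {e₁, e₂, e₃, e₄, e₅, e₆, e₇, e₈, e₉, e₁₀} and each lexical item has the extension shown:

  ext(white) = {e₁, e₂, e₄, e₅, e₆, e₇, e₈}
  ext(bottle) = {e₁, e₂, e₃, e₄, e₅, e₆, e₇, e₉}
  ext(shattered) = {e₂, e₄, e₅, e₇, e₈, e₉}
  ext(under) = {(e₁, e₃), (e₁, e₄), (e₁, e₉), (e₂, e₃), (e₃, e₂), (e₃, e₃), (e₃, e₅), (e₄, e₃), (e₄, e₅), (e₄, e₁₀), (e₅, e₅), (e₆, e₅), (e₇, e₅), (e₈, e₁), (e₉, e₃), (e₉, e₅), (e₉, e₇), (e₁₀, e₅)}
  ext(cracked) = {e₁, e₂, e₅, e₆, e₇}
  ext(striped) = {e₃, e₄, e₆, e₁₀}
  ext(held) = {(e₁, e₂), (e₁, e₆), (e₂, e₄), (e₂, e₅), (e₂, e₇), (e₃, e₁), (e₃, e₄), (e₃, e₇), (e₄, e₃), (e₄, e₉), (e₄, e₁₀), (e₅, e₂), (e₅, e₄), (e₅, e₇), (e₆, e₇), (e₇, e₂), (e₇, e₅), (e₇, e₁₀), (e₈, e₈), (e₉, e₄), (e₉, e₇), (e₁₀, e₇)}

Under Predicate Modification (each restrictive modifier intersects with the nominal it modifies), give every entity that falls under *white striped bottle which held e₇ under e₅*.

{e₆}

⟦which held e₇⟧ = {x : ⟨x, e₇⟩ ∈ ⟦held⟧} = {e₂, e₃, e₅, e₆, e₉, e₁₀}
⟦under e₅⟧ = {x : ⟨x, e₅⟩ ∈ ⟦under⟧} = {e₃, e₄, e₅, e₆, e₇, e₉, e₁₀}
⟦bottle⟧ = {e₁, e₂, e₃, e₄, e₅, e₆, e₇, e₉}
… ∩ ⟦which held e₇⟧ = {e₁, e₂, e₃, e₄, e₅, e₆, e₇, e₉} ∩ {e₂, e₃, e₅, e₆, e₉, e₁₀} = {e₂, e₃, e₅, e₆, e₉}
… ∩ ⟦under e₅⟧ = {e₂, e₃, e₅, e₆, e₉} ∩ {e₃, e₄, e₅, e₆, e₇, e₉, e₁₀} = {e₃, e₅, e₆, e₉}
… ∩ ⟦white⟧ = {e₃, e₅, e₆, e₉} ∩ {e₁, e₂, e₄, e₅, e₆, e₇, e₈} = {e₅, e₆}
… ∩ ⟦striped⟧ = {e₅, e₆} ∩ {e₃, e₄, e₆, e₁₀} = {e₆}
So ⟦white striped bottle which held e₇ under e₅⟧ = {e₆}.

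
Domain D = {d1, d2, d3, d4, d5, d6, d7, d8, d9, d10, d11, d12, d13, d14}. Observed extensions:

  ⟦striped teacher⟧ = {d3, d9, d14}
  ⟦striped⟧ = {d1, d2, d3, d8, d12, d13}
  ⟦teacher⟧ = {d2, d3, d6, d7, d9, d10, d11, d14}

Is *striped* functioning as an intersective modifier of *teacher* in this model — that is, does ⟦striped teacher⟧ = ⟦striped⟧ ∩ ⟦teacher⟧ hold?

⟦striped⟧ ∩ ⟦teacher⟧ = {d1, d2, d3, d8, d12, d13} ∩ {d2, d3, d6, d7, d9, d10, d11, d14} = {d2, d3}
Observed ⟦striped teacher⟧ = {d3, d9, d14}.
These differ, so the modifier is not intersective in this model.

no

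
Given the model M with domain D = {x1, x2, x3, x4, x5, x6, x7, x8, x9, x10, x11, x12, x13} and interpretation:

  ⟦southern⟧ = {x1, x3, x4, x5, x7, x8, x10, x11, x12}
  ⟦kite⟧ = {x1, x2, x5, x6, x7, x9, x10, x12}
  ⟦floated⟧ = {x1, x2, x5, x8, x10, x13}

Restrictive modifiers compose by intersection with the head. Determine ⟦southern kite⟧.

⟦kite⟧ = {x1, x2, x5, x6, x7, x9, x10, x12}
… ∩ ⟦southern⟧ = {x1, x2, x5, x6, x7, x9, x10, x12} ∩ {x1, x3, x4, x5, x7, x8, x10, x11, x12} = {x1, x5, x7, x10, x12}
So ⟦southern kite⟧ = {x1, x5, x7, x10, x12}.

{x1, x5, x7, x10, x12}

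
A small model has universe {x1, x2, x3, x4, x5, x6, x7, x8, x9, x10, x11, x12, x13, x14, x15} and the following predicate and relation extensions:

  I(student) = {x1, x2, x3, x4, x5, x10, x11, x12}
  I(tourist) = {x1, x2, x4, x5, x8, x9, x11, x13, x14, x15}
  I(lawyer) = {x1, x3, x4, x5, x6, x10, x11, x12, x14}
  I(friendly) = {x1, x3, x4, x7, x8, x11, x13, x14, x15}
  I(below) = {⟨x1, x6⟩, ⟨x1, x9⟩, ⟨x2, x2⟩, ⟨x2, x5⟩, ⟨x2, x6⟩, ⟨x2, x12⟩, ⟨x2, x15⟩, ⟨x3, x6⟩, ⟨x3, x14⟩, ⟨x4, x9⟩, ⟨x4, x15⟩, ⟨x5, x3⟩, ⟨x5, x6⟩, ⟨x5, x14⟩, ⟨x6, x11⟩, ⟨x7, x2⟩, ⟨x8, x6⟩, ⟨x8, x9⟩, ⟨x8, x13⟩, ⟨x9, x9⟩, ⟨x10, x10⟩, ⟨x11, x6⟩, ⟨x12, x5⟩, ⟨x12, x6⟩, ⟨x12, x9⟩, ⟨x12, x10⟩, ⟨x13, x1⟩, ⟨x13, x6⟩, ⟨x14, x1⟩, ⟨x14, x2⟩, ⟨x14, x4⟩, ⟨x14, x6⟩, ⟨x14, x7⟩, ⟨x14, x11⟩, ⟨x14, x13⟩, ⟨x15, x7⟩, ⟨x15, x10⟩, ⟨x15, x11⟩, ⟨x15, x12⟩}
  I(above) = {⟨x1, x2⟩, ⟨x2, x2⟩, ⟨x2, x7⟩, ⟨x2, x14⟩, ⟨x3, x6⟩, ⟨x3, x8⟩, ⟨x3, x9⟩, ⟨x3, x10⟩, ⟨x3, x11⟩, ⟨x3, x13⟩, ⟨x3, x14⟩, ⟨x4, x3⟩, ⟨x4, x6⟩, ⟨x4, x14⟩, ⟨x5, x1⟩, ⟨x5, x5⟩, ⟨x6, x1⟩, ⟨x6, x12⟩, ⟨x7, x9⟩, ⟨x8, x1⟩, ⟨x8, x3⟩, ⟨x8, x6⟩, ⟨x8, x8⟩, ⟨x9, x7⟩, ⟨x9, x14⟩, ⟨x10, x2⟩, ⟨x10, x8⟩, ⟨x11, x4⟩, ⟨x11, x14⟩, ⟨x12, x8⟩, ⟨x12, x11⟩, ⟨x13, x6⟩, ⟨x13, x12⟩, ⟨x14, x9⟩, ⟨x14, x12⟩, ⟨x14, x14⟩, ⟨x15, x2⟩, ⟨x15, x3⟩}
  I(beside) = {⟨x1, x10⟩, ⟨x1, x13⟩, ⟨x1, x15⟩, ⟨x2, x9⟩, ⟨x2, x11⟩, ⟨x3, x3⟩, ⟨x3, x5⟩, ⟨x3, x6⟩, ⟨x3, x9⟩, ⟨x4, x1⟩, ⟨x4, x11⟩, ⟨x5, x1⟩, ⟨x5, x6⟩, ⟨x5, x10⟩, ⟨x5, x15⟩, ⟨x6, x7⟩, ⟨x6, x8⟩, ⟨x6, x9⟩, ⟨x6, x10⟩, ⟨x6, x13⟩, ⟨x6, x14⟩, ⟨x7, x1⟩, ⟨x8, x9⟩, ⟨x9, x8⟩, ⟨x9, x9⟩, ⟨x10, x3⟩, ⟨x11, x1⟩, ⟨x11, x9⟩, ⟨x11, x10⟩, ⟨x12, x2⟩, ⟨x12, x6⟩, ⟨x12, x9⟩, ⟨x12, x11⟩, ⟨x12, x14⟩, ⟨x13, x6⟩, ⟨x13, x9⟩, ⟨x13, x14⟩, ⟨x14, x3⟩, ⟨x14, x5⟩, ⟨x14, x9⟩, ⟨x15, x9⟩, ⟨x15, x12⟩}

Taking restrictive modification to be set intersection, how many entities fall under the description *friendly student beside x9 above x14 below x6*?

2

⟦beside x9⟧ = {x : ⟨x, x9⟩ ∈ ⟦beside⟧} = {x2, x3, x6, x8, x9, x11, x12, x13, x14, x15}
⟦above x14⟧ = {x : ⟨x, x14⟩ ∈ ⟦above⟧} = {x2, x3, x4, x9, x11, x14}
⟦below x6⟧ = {x : ⟨x, x6⟩ ∈ ⟦below⟧} = {x1, x2, x3, x5, x8, x11, x12, x13, x14}
⟦student⟧ = {x1, x2, x3, x4, x5, x10, x11, x12}
… ∩ ⟦beside x9⟧ = {x1, x2, x3, x4, x5, x10, x11, x12} ∩ {x2, x3, x6, x8, x9, x11, x12, x13, x14, x15} = {x2, x3, x11, x12}
… ∩ ⟦above x14⟧ = {x2, x3, x11, x12} ∩ {x2, x3, x4, x9, x11, x14} = {x2, x3, x11}
… ∩ ⟦below x6⟧ = {x2, x3, x11} ∩ {x1, x2, x3, x5, x8, x11, x12, x13, x14} = {x2, x3, x11}
… ∩ ⟦friendly⟧ = {x2, x3, x11} ∩ {x1, x3, x4, x7, x8, x11, x13, x14, x15} = {x3, x11}
⟦friendly student beside x9 above x14 below x6⟧ = {x3, x11}, so the cardinality is 2.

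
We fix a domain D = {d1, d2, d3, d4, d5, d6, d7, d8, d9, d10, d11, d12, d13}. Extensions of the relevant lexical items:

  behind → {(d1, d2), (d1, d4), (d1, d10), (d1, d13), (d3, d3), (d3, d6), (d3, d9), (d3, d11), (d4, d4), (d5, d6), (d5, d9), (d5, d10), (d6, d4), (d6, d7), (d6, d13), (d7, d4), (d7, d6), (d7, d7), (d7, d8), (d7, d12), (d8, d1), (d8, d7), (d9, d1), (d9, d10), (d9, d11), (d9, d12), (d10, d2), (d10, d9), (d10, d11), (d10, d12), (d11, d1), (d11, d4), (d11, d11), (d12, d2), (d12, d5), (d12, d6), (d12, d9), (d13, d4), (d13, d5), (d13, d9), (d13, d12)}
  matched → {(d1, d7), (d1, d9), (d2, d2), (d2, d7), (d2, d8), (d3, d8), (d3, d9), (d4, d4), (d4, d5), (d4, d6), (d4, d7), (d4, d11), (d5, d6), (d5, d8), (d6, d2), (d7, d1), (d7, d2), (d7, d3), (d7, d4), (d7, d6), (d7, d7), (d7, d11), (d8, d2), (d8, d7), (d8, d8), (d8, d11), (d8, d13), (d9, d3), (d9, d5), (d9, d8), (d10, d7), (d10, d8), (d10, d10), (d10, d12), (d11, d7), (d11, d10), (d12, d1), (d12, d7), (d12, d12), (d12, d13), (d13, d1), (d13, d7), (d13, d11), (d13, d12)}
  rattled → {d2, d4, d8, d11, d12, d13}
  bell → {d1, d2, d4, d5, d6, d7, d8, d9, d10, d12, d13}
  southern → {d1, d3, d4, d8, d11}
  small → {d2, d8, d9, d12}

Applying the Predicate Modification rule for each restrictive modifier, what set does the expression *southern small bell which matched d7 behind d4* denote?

⟦which matched d7⟧ = {x : ⟨x, d7⟩ ∈ ⟦matched⟧} = {d1, d2, d4, d7, d8, d10, d11, d12, d13}
⟦behind d4⟧ = {x : ⟨x, d4⟩ ∈ ⟦behind⟧} = {d1, d4, d6, d7, d11, d13}
⟦bell⟧ = {d1, d2, d4, d5, d6, d7, d8, d9, d10, d12, d13}
… ∩ ⟦which matched d7⟧ = {d1, d2, d4, d5, d6, d7, d8, d9, d10, d12, d13} ∩ {d1, d2, d4, d7, d8, d10, d11, d12, d13} = {d1, d2, d4, d7, d8, d10, d12, d13}
… ∩ ⟦behind d4⟧ = {d1, d2, d4, d7, d8, d10, d12, d13} ∩ {d1, d4, d6, d7, d11, d13} = {d1, d4, d7, d13}
… ∩ ⟦southern⟧ = {d1, d4, d7, d13} ∩ {d1, d3, d4, d8, d11} = {d1, d4}
… ∩ ⟦small⟧ = {d1, d4} ∩ {d2, d8, d9, d12} = ∅
So ⟦southern small bell which matched d7 behind d4⟧ = ∅.

∅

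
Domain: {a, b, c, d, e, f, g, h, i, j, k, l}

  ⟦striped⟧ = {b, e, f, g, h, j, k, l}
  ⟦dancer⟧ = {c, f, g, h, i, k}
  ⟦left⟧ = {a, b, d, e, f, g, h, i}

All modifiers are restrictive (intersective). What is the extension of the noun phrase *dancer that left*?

{f, g, h, i}

⟦that left⟧ = ⟦left⟧ = {a, b, d, e, f, g, h, i}
⟦dancer⟧ = {c, f, g, h, i, k}
… ∩ ⟦that left⟧ = {c, f, g, h, i, k} ∩ {a, b, d, e, f, g, h, i} = {f, g, h, i}
So ⟦dancer that left⟧ = {f, g, h, i}.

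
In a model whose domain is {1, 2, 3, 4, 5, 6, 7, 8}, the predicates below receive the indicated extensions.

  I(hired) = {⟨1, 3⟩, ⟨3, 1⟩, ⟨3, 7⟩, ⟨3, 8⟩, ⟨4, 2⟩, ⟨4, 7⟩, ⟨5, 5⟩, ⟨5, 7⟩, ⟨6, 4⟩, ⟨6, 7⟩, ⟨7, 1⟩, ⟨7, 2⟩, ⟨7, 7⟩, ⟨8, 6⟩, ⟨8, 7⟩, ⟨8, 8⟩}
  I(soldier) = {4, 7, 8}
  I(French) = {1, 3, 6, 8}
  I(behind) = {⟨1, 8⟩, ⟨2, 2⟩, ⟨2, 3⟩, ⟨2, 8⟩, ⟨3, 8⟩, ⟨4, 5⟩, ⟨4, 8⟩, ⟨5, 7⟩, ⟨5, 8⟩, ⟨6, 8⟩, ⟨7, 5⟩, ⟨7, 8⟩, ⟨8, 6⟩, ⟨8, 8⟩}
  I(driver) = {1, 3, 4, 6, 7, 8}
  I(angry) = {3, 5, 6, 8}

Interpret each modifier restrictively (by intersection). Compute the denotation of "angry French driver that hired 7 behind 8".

⟦that hired 7⟧ = {x : ⟨x, 7⟩ ∈ ⟦hired⟧} = {3, 4, 5, 6, 7, 8}
⟦behind 8⟧ = {x : ⟨x, 8⟩ ∈ ⟦behind⟧} = {1, 2, 3, 4, 5, 6, 7, 8}
⟦driver⟧ = {1, 3, 4, 6, 7, 8}
… ∩ ⟦that hired 7⟧ = {1, 3, 4, 6, 7, 8} ∩ {3, 4, 5, 6, 7, 8} = {3, 4, 6, 7, 8}
… ∩ ⟦behind 8⟧ = {3, 4, 6, 7, 8} ∩ {1, 2, 3, 4, 5, 6, 7, 8} = {3, 4, 6, 7, 8}
… ∩ ⟦angry⟧ = {3, 4, 6, 7, 8} ∩ {3, 5, 6, 8} = {3, 6, 8}
… ∩ ⟦French⟧ = {3, 6, 8} ∩ {1, 3, 6, 8} = {3, 6, 8}
So ⟦angry French driver that hired 7 behind 8⟧ = {3, 6, 8}.

{3, 6, 8}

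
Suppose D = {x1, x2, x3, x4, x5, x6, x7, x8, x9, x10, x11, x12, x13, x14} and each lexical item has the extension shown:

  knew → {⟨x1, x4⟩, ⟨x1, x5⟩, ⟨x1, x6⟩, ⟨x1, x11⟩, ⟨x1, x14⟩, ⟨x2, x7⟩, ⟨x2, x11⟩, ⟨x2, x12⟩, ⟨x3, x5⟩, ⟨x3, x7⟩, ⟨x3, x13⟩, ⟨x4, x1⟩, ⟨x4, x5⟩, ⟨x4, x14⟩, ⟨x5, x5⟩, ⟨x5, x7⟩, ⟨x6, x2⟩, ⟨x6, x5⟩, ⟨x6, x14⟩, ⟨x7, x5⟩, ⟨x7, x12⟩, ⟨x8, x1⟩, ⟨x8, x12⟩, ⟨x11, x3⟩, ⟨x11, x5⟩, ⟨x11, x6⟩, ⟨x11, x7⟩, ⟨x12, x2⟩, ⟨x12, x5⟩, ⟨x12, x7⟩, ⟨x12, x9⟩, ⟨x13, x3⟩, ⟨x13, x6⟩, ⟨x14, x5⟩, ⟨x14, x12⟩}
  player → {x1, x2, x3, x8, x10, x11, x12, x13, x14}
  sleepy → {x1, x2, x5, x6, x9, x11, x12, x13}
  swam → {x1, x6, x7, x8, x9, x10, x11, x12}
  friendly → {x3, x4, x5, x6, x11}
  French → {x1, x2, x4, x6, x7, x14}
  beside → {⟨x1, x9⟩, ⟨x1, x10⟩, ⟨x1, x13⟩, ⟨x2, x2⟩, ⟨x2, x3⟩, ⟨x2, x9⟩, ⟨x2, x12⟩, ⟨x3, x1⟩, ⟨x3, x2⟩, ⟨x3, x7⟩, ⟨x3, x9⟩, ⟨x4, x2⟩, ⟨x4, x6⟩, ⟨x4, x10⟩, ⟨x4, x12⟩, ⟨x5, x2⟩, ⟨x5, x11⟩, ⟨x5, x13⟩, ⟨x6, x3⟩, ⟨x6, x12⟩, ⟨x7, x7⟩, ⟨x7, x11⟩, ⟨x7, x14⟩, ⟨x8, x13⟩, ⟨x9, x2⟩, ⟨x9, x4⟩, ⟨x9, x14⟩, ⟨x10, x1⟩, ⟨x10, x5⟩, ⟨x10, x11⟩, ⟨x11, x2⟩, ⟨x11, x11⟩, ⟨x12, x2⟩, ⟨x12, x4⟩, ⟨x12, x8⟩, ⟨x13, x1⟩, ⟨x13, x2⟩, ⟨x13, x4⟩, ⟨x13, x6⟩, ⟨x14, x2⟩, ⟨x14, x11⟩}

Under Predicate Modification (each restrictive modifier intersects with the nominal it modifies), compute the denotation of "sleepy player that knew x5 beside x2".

{x11, x12}

⟦that knew x5⟧ = {x : ⟨x, x5⟩ ∈ ⟦knew⟧} = {x1, x3, x4, x5, x6, x7, x11, x12, x14}
⟦beside x2⟧ = {x : ⟨x, x2⟩ ∈ ⟦beside⟧} = {x2, x3, x4, x5, x9, x11, x12, x13, x14}
⟦player⟧ = {x1, x2, x3, x8, x10, x11, x12, x13, x14}
… ∩ ⟦that knew x5⟧ = {x1, x2, x3, x8, x10, x11, x12, x13, x14} ∩ {x1, x3, x4, x5, x6, x7, x11, x12, x14} = {x1, x3, x11, x12, x14}
… ∩ ⟦beside x2⟧ = {x1, x3, x11, x12, x14} ∩ {x2, x3, x4, x5, x9, x11, x12, x13, x14} = {x3, x11, x12, x14}
… ∩ ⟦sleepy⟧ = {x3, x11, x12, x14} ∩ {x1, x2, x5, x6, x9, x11, x12, x13} = {x11, x12}
So ⟦sleepy player that knew x5 beside x2⟧ = {x11, x12}.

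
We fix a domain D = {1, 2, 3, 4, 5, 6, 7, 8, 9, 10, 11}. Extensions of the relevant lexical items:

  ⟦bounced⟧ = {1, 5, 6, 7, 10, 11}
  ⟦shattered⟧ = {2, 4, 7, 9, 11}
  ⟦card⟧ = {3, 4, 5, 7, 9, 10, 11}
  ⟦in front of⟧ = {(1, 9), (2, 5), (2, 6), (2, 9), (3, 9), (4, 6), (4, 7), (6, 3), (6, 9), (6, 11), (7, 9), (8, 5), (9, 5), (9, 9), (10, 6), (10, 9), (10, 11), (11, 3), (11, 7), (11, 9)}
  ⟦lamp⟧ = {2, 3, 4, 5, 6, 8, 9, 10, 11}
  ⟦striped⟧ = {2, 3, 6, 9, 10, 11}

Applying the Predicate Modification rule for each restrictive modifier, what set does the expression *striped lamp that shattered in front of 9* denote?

{2, 9, 11}

⟦that shattered⟧ = ⟦shattered⟧ = {2, 4, 7, 9, 11}
⟦in front of 9⟧ = {x : ⟨x, 9⟩ ∈ ⟦in front of⟧} = {1, 2, 3, 6, 7, 9, 10, 11}
⟦lamp⟧ = {2, 3, 4, 5, 6, 8, 9, 10, 11}
… ∩ ⟦that shattered⟧ = {2, 3, 4, 5, 6, 8, 9, 10, 11} ∩ {2, 4, 7, 9, 11} = {2, 4, 9, 11}
… ∩ ⟦in front of 9⟧ = {2, 4, 9, 11} ∩ {1, 2, 3, 6, 7, 9, 10, 11} = {2, 9, 11}
… ∩ ⟦striped⟧ = {2, 9, 11} ∩ {2, 3, 6, 9, 10, 11} = {2, 9, 11}
So ⟦striped lamp that shattered in front of 9⟧ = {2, 9, 11}.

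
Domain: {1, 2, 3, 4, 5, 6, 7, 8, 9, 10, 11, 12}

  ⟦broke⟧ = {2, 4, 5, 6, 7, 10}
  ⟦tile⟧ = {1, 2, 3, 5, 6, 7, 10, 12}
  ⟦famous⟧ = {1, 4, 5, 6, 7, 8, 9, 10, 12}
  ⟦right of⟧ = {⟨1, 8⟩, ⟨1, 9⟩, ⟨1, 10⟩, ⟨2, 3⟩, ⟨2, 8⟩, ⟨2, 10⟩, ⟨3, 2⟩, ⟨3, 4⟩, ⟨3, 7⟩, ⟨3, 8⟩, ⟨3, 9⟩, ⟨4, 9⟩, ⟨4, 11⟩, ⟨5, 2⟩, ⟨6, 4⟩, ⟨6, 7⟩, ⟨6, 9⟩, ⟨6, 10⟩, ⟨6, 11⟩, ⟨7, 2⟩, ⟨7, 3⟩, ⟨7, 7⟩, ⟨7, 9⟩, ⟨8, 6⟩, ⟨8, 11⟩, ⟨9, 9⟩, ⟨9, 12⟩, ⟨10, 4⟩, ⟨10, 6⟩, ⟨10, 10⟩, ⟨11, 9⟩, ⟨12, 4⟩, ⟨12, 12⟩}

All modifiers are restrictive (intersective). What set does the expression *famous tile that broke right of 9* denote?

{6, 7}

⟦that broke⟧ = ⟦broke⟧ = {2, 4, 5, 6, 7, 10}
⟦right of 9⟧ = {x : ⟨x, 9⟩ ∈ ⟦right of⟧} = {1, 3, 4, 6, 7, 9, 11}
⟦tile⟧ = {1, 2, 3, 5, 6, 7, 10, 12}
… ∩ ⟦that broke⟧ = {1, 2, 3, 5, 6, 7, 10, 12} ∩ {2, 4, 5, 6, 7, 10} = {2, 5, 6, 7, 10}
… ∩ ⟦right of 9⟧ = {2, 5, 6, 7, 10} ∩ {1, 3, 4, 6, 7, 9, 11} = {6, 7}
… ∩ ⟦famous⟧ = {6, 7} ∩ {1, 4, 5, 6, 7, 8, 9, 10, 12} = {6, 7}
So ⟦famous tile that broke right of 9⟧ = {6, 7}.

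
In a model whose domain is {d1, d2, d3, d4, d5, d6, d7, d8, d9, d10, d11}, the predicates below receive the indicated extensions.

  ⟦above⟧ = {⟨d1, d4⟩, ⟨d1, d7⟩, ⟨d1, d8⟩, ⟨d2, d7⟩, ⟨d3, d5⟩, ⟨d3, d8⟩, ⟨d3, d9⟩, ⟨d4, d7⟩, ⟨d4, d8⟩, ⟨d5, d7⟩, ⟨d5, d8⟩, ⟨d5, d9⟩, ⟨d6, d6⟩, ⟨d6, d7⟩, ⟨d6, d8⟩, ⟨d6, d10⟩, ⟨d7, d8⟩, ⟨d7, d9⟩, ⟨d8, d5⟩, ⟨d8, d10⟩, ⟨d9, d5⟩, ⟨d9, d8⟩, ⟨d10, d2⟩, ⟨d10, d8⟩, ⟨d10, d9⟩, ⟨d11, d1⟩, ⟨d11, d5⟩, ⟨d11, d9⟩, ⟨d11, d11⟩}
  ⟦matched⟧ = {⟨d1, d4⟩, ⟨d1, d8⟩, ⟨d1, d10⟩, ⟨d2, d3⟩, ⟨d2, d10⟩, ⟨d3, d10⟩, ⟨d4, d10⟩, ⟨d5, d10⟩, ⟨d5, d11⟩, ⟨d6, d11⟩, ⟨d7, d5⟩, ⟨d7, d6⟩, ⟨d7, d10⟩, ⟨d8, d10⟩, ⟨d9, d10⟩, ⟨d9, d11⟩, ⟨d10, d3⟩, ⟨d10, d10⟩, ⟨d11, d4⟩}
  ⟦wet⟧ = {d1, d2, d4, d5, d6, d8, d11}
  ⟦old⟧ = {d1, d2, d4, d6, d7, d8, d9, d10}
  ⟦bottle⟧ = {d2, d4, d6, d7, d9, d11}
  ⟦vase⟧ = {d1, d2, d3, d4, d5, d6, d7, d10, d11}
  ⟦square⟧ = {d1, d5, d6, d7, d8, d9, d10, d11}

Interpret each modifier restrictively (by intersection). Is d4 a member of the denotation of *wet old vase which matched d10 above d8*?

⟦which matched d10⟧ = {x : ⟨x, d10⟩ ∈ ⟦matched⟧} = {d1, d2, d3, d4, d5, d7, d8, d9, d10}
⟦above d8⟧ = {x : ⟨x, d8⟩ ∈ ⟦above⟧} = {d1, d3, d4, d5, d6, d7, d9, d10}
⟦vase⟧ = {d1, d2, d3, d4, d5, d6, d7, d10, d11}
… ∩ ⟦which matched d10⟧ = {d1, d2, d3, d4, d5, d6, d7, d10, d11} ∩ {d1, d2, d3, d4, d5, d7, d8, d9, d10} = {d1, d2, d3, d4, d5, d7, d10}
… ∩ ⟦above d8⟧ = {d1, d2, d3, d4, d5, d7, d10} ∩ {d1, d3, d4, d5, d6, d7, d9, d10} = {d1, d3, d4, d5, d7, d10}
… ∩ ⟦wet⟧ = {d1, d3, d4, d5, d7, d10} ∩ {d1, d2, d4, d5, d6, d8, d11} = {d1, d4, d5}
… ∩ ⟦old⟧ = {d1, d4, d5} ∩ {d1, d2, d4, d6, d7, d8, d9, d10} = {d1, d4}
⟦wet old vase which matched d10 above d8⟧ = {d1, d4}; d4 ∈ this set.

yes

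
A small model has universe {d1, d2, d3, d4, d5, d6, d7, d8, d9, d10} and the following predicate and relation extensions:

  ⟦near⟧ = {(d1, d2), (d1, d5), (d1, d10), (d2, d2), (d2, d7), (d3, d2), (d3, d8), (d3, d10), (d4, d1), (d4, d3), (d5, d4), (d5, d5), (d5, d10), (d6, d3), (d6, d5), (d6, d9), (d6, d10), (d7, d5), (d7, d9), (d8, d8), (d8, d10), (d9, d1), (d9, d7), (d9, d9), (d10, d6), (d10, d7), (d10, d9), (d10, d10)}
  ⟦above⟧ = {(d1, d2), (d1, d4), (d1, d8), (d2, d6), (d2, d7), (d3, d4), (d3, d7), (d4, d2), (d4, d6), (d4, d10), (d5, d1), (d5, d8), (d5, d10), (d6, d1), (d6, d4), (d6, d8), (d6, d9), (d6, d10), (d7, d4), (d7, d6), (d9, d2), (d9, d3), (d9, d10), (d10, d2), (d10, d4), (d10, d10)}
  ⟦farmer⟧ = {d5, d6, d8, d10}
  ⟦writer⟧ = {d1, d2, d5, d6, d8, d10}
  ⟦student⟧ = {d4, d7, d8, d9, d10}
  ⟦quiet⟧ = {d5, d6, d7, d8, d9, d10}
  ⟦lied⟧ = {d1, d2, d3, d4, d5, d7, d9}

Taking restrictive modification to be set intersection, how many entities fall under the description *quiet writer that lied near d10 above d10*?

⟦that lied⟧ = ⟦lied⟧ = {d1, d2, d3, d4, d5, d7, d9}
⟦near d10⟧ = {x : ⟨x, d10⟩ ∈ ⟦near⟧} = {d1, d3, d5, d6, d8, d10}
⟦above d10⟧ = {x : ⟨x, d10⟩ ∈ ⟦above⟧} = {d4, d5, d6, d9, d10}
⟦writer⟧ = {d1, d2, d5, d6, d8, d10}
… ∩ ⟦that lied⟧ = {d1, d2, d5, d6, d8, d10} ∩ {d1, d2, d3, d4, d5, d7, d9} = {d1, d2, d5}
… ∩ ⟦near d10⟧ = {d1, d2, d5} ∩ {d1, d3, d5, d6, d8, d10} = {d1, d5}
… ∩ ⟦above d10⟧ = {d1, d5} ∩ {d4, d5, d6, d9, d10} = {d5}
… ∩ ⟦quiet⟧ = {d5} ∩ {d5, d6, d7, d8, d9, d10} = {d5}
⟦quiet writer that lied near d10 above d10⟧ = {d5}, so the cardinality is 1.

1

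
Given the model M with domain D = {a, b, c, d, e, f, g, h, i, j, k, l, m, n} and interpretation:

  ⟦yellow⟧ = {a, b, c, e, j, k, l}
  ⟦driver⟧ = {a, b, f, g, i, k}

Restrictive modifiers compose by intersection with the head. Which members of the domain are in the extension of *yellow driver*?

⟦driver⟧ = {a, b, f, g, i, k}
… ∩ ⟦yellow⟧ = {a, b, f, g, i, k} ∩ {a, b, c, e, j, k, l} = {a, b, k}
So ⟦yellow driver⟧ = {a, b, k}.

{a, b, k}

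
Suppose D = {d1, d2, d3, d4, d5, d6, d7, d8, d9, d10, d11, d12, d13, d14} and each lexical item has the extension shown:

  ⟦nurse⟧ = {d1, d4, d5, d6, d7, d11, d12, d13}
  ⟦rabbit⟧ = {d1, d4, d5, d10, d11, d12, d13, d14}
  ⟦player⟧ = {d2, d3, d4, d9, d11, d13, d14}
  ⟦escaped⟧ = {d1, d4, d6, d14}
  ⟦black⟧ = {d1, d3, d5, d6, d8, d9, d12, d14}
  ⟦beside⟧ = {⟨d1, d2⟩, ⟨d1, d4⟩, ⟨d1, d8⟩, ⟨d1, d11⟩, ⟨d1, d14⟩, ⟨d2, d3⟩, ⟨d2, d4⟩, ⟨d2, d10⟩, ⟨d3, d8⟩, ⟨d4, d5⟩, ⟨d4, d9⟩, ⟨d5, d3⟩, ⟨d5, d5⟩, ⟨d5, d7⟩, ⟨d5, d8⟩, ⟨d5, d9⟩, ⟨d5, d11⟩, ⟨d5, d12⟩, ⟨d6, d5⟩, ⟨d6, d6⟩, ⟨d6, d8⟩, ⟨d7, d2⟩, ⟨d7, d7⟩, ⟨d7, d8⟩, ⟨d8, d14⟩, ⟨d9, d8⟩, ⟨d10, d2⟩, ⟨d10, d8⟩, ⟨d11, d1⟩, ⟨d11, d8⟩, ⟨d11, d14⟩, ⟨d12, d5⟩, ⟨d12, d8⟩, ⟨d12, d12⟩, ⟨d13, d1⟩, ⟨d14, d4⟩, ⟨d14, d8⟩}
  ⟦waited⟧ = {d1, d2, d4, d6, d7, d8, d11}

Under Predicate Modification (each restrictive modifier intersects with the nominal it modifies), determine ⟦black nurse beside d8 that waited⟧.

⟦beside d8⟧ = {x : ⟨x, d8⟩ ∈ ⟦beside⟧} = {d1, d3, d5, d6, d7, d9, d10, d11, d12, d14}
⟦that waited⟧ = ⟦waited⟧ = {d1, d2, d4, d6, d7, d8, d11}
⟦nurse⟧ = {d1, d4, d5, d6, d7, d11, d12, d13}
… ∩ ⟦beside d8⟧ = {d1, d4, d5, d6, d7, d11, d12, d13} ∩ {d1, d3, d5, d6, d7, d9, d10, d11, d12, d14} = {d1, d5, d6, d7, d11, d12}
… ∩ ⟦that waited⟧ = {d1, d5, d6, d7, d11, d12} ∩ {d1, d2, d4, d6, d7, d8, d11} = {d1, d6, d7, d11}
… ∩ ⟦black⟧ = {d1, d6, d7, d11} ∩ {d1, d3, d5, d6, d8, d9, d12, d14} = {d1, d6}
So ⟦black nurse beside d8 that waited⟧ = {d1, d6}.

{d1, d6}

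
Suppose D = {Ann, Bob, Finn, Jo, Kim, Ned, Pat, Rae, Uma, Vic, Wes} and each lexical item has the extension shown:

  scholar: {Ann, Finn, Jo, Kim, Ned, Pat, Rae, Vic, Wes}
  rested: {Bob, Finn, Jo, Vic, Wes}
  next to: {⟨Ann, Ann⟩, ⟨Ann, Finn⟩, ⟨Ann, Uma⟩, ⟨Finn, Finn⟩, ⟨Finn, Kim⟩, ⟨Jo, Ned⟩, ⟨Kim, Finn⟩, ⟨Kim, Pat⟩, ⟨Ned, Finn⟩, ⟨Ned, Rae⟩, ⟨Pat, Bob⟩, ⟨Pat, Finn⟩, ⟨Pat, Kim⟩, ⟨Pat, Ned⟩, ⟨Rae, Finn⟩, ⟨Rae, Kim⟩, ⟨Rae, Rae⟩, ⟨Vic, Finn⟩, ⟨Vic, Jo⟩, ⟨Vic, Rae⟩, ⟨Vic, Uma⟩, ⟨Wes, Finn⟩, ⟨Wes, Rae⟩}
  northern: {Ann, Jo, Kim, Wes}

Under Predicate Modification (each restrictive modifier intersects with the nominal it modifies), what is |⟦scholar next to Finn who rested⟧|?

3

⟦next to Finn⟧ = {x : ⟨x, Finn⟩ ∈ ⟦next to⟧} = {Ann, Finn, Kim, Ned, Pat, Rae, Vic, Wes}
⟦who rested⟧ = ⟦rested⟧ = {Bob, Finn, Jo, Vic, Wes}
⟦scholar⟧ = {Ann, Finn, Jo, Kim, Ned, Pat, Rae, Vic, Wes}
… ∩ ⟦next to Finn⟧ = {Ann, Finn, Jo, Kim, Ned, Pat, Rae, Vic, Wes} ∩ {Ann, Finn, Kim, Ned, Pat, Rae, Vic, Wes} = {Ann, Finn, Kim, Ned, Pat, Rae, Vic, Wes}
… ∩ ⟦who rested⟧ = {Ann, Finn, Kim, Ned, Pat, Rae, Vic, Wes} ∩ {Bob, Finn, Jo, Vic, Wes} = {Finn, Vic, Wes}
⟦scholar next to Finn who rested⟧ = {Finn, Vic, Wes}, so the cardinality is 3.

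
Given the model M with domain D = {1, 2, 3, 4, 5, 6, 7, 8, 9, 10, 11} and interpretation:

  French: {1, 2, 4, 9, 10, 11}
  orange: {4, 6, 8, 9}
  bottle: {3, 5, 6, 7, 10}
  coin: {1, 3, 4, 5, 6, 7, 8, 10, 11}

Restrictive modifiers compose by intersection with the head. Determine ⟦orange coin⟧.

{4, 6, 8}

⟦coin⟧ = {1, 3, 4, 5, 6, 7, 8, 10, 11}
… ∩ ⟦orange⟧ = {1, 3, 4, 5, 6, 7, 8, 10, 11} ∩ {4, 6, 8, 9} = {4, 6, 8}
So ⟦orange coin⟧ = {4, 6, 8}.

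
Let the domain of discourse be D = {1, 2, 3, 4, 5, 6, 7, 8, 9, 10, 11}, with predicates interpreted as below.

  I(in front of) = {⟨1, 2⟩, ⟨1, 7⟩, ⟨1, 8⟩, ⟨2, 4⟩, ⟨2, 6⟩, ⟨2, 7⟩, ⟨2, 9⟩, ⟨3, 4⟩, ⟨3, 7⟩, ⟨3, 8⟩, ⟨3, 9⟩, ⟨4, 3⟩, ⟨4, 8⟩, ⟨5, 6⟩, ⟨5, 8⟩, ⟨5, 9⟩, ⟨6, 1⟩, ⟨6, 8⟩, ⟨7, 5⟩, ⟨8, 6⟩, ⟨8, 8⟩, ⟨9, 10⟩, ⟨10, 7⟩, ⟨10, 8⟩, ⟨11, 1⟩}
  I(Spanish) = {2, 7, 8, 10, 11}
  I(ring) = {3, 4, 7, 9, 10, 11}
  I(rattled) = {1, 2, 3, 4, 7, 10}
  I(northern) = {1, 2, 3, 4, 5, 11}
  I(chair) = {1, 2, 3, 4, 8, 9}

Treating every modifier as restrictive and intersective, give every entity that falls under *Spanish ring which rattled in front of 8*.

{10}

⟦which rattled⟧ = ⟦rattled⟧ = {1, 2, 3, 4, 7, 10}
⟦in front of 8⟧ = {x : ⟨x, 8⟩ ∈ ⟦in front of⟧} = {1, 3, 4, 5, 6, 8, 10}
⟦ring⟧ = {3, 4, 7, 9, 10, 11}
… ∩ ⟦which rattled⟧ = {3, 4, 7, 9, 10, 11} ∩ {1, 2, 3, 4, 7, 10} = {3, 4, 7, 10}
… ∩ ⟦in front of 8⟧ = {3, 4, 7, 10} ∩ {1, 3, 4, 5, 6, 8, 10} = {3, 4, 10}
… ∩ ⟦Spanish⟧ = {3, 4, 10} ∩ {2, 7, 8, 10, 11} = {10}
So ⟦Spanish ring which rattled in front of 8⟧ = {10}.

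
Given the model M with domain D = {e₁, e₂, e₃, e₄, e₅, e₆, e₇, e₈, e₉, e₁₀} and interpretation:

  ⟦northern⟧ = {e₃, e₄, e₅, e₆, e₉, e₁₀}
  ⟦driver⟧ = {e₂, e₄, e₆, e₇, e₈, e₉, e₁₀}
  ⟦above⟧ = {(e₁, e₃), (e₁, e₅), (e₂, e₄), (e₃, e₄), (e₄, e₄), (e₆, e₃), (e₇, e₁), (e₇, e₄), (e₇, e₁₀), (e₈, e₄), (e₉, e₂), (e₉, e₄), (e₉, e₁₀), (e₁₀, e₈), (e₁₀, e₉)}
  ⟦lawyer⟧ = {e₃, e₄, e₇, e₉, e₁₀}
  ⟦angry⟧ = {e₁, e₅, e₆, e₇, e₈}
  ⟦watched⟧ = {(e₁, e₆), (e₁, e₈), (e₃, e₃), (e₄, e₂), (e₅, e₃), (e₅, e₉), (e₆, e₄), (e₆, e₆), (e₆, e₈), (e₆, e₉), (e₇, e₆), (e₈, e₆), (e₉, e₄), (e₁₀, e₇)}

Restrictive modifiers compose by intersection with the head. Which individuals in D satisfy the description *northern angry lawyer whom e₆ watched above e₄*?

∅

⟦whom e₆ watched⟧ = {x : ⟨e₆, x⟩ ∈ ⟦watched⟧} = {e₄, e₆, e₈, e₉}
⟦above e₄⟧ = {x : ⟨x, e₄⟩ ∈ ⟦above⟧} = {e₂, e₃, e₄, e₇, e₈, e₉}
⟦lawyer⟧ = {e₃, e₄, e₇, e₉, e₁₀}
… ∩ ⟦whom e₆ watched⟧ = {e₃, e₄, e₇, e₉, e₁₀} ∩ {e₄, e₆, e₈, e₉} = {e₄, e₉}
… ∩ ⟦above e₄⟧ = {e₄, e₉} ∩ {e₂, e₃, e₄, e₇, e₈, e₉} = {e₄, e₉}
… ∩ ⟦northern⟧ = {e₄, e₉} ∩ {e₃, e₄, e₅, e₆, e₉, e₁₀} = {e₄, e₉}
… ∩ ⟦angry⟧ = {e₄, e₉} ∩ {e₁, e₅, e₆, e₇, e₈} = ∅
So ⟦northern angry lawyer whom e₆ watched above e₄⟧ = ∅.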